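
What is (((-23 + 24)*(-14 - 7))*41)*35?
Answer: -30135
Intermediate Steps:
(((-23 + 24)*(-14 - 7))*41)*35 = ((1*(-21))*41)*35 = -21*41*35 = -861*35 = -30135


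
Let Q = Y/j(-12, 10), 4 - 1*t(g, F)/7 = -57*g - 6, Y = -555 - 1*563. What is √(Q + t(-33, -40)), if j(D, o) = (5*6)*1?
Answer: I*√2955210/15 ≈ 114.6*I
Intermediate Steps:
Y = -1118 (Y = -555 - 563 = -1118)
j(D, o) = 30 (j(D, o) = 30*1 = 30)
t(g, F) = 70 + 399*g (t(g, F) = 28 - 7*(-57*g - 6) = 28 - 7*(-6 - 57*g) = 28 + (42 + 399*g) = 70 + 399*g)
Q = -559/15 (Q = -1118/30 = -1118*1/30 = -559/15 ≈ -37.267)
√(Q + t(-33, -40)) = √(-559/15 + (70 + 399*(-33))) = √(-559/15 + (70 - 13167)) = √(-559/15 - 13097) = √(-197014/15) = I*√2955210/15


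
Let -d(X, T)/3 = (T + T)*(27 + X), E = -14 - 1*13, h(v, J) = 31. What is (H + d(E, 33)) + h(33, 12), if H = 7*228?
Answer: 1627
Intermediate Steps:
E = -27 (E = -14 - 13 = -27)
H = 1596
d(X, T) = -6*T*(27 + X) (d(X, T) = -3*(T + T)*(27 + X) = -3*2*T*(27 + X) = -6*T*(27 + X))
(H + d(E, 33)) + h(33, 12) = (1596 - 6*33*(27 - 27)) + 31 = (1596 - 6*33*0) + 31 = (1596 + 0) + 31 = 1596 + 31 = 1627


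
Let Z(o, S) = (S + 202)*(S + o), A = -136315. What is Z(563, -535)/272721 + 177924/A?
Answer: -16598204088/12391987705 ≈ -1.3394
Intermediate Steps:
Z(o, S) = (202 + S)*(S + o)
Z(563, -535)/272721 + 177924/A = ((-535)² + 202*(-535) + 202*563 - 535*563)/272721 + 177924/(-136315) = (286225 - 108070 + 113726 - 301205)*(1/272721) + 177924*(-1/136315) = -9324*1/272721 - 177924/136315 = -3108/90907 - 177924/136315 = -16598204088/12391987705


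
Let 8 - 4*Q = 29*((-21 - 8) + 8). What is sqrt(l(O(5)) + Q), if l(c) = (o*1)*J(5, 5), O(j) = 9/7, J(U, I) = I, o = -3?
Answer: sqrt(557)/2 ≈ 11.800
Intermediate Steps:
O(j) = 9/7 (O(j) = 9*(1/7) = 9/7)
l(c) = -15 (l(c) = -3*1*5 = -3*5 = -15)
Q = 617/4 (Q = 2 - 29*((-21 - 8) + 8)/4 = 2 - 29*(-29 + 8)/4 = 2 - 29*(-21)/4 = 2 - 1/4*(-609) = 2 + 609/4 = 617/4 ≈ 154.25)
sqrt(l(O(5)) + Q) = sqrt(-15 + 617/4) = sqrt(557/4) = sqrt(557)/2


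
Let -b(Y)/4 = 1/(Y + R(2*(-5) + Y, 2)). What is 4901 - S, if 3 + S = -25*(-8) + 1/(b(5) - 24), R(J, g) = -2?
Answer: 357507/76 ≈ 4704.0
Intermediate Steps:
b(Y) = -4/(-2 + Y) (b(Y) = -4/(Y - 2) = -4/(-2 + Y))
S = 14969/76 (S = -3 + (-25*(-8) + 1/(-4/(-2 + 5) - 24)) = -3 + (200 + 1/(-4/3 - 24)) = -3 + (200 + 1/(-76/3)) = -3 + (200 - 3/76) = -3 + 15197/76 = 14969/76 ≈ 196.96)
4901 - S = 4901 - 1*14969/76 = 4901 - 14969/76 = 357507/76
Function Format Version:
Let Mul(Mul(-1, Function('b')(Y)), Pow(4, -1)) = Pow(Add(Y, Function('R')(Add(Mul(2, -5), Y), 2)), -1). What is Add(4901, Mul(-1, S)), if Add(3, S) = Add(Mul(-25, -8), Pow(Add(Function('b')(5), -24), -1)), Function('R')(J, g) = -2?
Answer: Rational(357507, 76) ≈ 4704.0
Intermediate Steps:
Function('b')(Y) = Mul(-4, Pow(Add(-2, Y), -1)) (Function('b')(Y) = Mul(-4, Pow(Add(Y, -2), -1)) = Mul(-4, Pow(Add(-2, Y), -1)))
S = Rational(14969, 76) (S = Add(-3, Add(Mul(-25, -8), Pow(Add(Mul(-4, Pow(Add(-2, 5), -1)), -24), -1))) = Add(-3, Add(200, Pow(Add(Mul(-4, Pow(3, -1)), -24), -1))) = Add(-3, Add(200, Pow(Add(Mul(-4, Rational(1, 3)), -24), -1))) = Add(-3, Add(200, Pow(Add(Rational(-4, 3), -24), -1))) = Add(-3, Add(200, Pow(Rational(-76, 3), -1))) = Add(-3, Add(200, Rational(-3, 76))) = Add(-3, Rational(15197, 76)) = Rational(14969, 76) ≈ 196.96)
Add(4901, Mul(-1, S)) = Add(4901, Mul(-1, Rational(14969, 76))) = Add(4901, Rational(-14969, 76)) = Rational(357507, 76)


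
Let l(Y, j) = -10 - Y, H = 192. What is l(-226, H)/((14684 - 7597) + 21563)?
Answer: 36/4775 ≈ 0.0075393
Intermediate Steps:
l(-226, H)/((14684 - 7597) + 21563) = (-10 - 1*(-226))/((14684 - 7597) + 21563) = (-10 + 226)/(7087 + 21563) = 216/28650 = 216*(1/28650) = 36/4775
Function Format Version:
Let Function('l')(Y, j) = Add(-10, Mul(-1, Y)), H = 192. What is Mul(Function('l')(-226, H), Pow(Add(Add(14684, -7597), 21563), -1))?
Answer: Rational(36, 4775) ≈ 0.0075393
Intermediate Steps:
Mul(Function('l')(-226, H), Pow(Add(Add(14684, -7597), 21563), -1)) = Mul(Add(-10, Mul(-1, -226)), Pow(Add(Add(14684, -7597), 21563), -1)) = Mul(Add(-10, 226), Pow(Add(7087, 21563), -1)) = Mul(216, Pow(28650, -1)) = Mul(216, Rational(1, 28650)) = Rational(36, 4775)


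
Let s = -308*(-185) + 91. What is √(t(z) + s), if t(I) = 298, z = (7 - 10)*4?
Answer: √57369 ≈ 239.52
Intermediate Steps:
z = -12 (z = -3*4 = -12)
s = 57071 (s = 56980 + 91 = 57071)
√(t(z) + s) = √(298 + 57071) = √57369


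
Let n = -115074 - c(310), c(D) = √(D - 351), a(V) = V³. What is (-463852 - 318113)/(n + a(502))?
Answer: -32944428901770/5324889399130799 - 260655*I*√41/5324889399130799 ≈ -0.0061869 - 3.1344e-10*I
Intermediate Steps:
c(D) = √(-351 + D)
n = -115074 - I*√41 (n = -115074 - √(-351 + 310) = -115074 - √(-41) = -115074 - I*√41 ≈ -1.1507e+5 - 6.4031*I)
(-463852 - 318113)/(n + a(502)) = (-463852 - 318113)/((-115074 - I*√41) + 502³) = -781965/((-115074 - I*√41) + 126506008) = -781965/(126390934 - I*√41)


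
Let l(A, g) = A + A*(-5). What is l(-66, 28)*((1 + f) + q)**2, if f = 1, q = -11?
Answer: 21384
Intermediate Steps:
l(A, g) = -4*A (l(A, g) = A - 5*A = -4*A)
l(-66, 28)*((1 + f) + q)**2 = (-4*(-66))*((1 + 1) - 11)**2 = 264*(2 - 11)**2 = 264*(-9)**2 = 264*81 = 21384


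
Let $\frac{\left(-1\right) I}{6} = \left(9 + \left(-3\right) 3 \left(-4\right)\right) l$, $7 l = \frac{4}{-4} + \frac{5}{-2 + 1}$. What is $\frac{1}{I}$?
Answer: $\frac{7}{1620} \approx 0.004321$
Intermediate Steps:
$l = - \frac{6}{7}$ ($l = \frac{\frac{4}{-4} + \frac{5}{-2 + 1}}{7} = \frac{4 \left(- \frac{1}{4}\right) + \frac{5}{-1}}{7} = \frac{-1 + 5 \left(-1\right)}{7} = \frac{-1 - 5}{7} = \frac{1}{7} \left(-6\right) = - \frac{6}{7} \approx -0.85714$)
$I = \frac{1620}{7}$ ($I = - 6 \left(9 + \left(-3\right) 3 \left(-4\right)\right) \left(- \frac{6}{7}\right) = - 6 \left(9 - -36\right) \left(- \frac{6}{7}\right) = - 6 \left(9 + 36\right) \left(- \frac{6}{7}\right) = - 6 \cdot 45 \left(- \frac{6}{7}\right) = \left(-6\right) \left(- \frac{270}{7}\right) = \frac{1620}{7} \approx 231.43$)
$\frac{1}{I} = \frac{1}{\frac{1620}{7}} = \frac{7}{1620}$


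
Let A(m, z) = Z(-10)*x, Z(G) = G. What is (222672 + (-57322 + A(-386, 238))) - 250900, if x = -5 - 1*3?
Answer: -85470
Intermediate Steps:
x = -8 (x = -5 - 3 = -8)
A(m, z) = 80 (A(m, z) = -10*(-8) = 80)
(222672 + (-57322 + A(-386, 238))) - 250900 = (222672 + (-57322 + 80)) - 250900 = (222672 - 57242) - 250900 = 165430 - 250900 = -85470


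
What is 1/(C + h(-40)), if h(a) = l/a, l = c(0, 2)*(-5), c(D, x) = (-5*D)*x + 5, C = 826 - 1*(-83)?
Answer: 8/7277 ≈ 0.0010994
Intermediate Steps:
C = 909 (C = 826 + 83 = 909)
c(D, x) = 5 - 5*D*x (c(D, x) = -5*D*x + 5 = 5 - 5*D*x)
l = -25 (l = (5 - 5*0*2)*(-5) = (5 + 0)*(-5) = 5*(-5) = -25)
h(a) = -25/a
1/(C + h(-40)) = 1/(909 - 25/(-40)) = 1/(909 - 25*(-1/40)) = 1/(909 + 5/8) = 1/(7277/8) = 8/7277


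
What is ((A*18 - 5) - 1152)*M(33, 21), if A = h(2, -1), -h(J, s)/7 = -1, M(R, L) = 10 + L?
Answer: -31961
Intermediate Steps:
h(J, s) = 7 (h(J, s) = -7*(-1) = 7)
A = 7
((A*18 - 5) - 1152)*M(33, 21) = ((7*18 - 5) - 1152)*(10 + 21) = ((126 - 5) - 1152)*31 = (121 - 1152)*31 = -1031*31 = -31961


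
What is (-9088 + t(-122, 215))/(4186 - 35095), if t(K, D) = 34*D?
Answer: 1778/30909 ≈ 0.057524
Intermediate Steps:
(-9088 + t(-122, 215))/(4186 - 35095) = (-9088 + 34*215)/(4186 - 35095) = (-9088 + 7310)/(-30909) = -1778*(-1/30909) = 1778/30909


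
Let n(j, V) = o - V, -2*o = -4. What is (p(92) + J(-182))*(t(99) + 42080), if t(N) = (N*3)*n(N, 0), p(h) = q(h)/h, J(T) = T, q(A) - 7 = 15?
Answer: -178398657/23 ≈ -7.7565e+6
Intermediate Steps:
o = 2 (o = -1/2*(-4) = 2)
q(A) = 22 (q(A) = 7 + 15 = 22)
n(j, V) = 2 - V
p(h) = 22/h
t(N) = 6*N (t(N) = (N*3)*(2 - 1*0) = (3*N)*(2 + 0) = (3*N)*2 = 6*N)
(p(92) + J(-182))*(t(99) + 42080) = (22/92 - 182)*(6*99 + 42080) = (22*(1/92) - 182)*(594 + 42080) = (11/46 - 182)*42674 = -8361/46*42674 = -178398657/23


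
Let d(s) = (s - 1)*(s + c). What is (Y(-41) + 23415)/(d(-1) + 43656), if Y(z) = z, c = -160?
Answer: 11687/21989 ≈ 0.53149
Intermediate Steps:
d(s) = (-1 + s)*(-160 + s) (d(s) = (s - 1)*(s - 160) = (-1 + s)*(-160 + s))
(Y(-41) + 23415)/(d(-1) + 43656) = (-41 + 23415)/((160 + (-1)² - 161*(-1)) + 43656) = 23374/((160 + 1 + 161) + 43656) = 23374/(322 + 43656) = 23374/43978 = 23374*(1/43978) = 11687/21989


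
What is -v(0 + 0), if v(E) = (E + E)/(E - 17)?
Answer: 0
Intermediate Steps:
v(E) = 2*E/(-17 + E) (v(E) = (2*E)/(-17 + E) = 2*E/(-17 + E))
-v(0 + 0) = -2*(0 + 0)/(-17 + (0 + 0)) = -2*0/(-17 + 0) = -2*0/(-17) = -2*0*(-1)/17 = -1*0 = 0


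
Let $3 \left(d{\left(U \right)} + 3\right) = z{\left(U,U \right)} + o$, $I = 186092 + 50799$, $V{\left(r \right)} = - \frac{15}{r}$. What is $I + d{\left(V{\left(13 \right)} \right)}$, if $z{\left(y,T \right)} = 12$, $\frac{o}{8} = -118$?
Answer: $\frac{709732}{3} \approx 2.3658 \cdot 10^{5}$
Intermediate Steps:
$o = -944$ ($o = 8 \left(-118\right) = -944$)
$I = 236891$
$d{\left(U \right)} = - \frac{941}{3}$ ($d{\left(U \right)} = -3 + \frac{12 - 944}{3} = -3 + \frac{1}{3} \left(-932\right) = -3 - \frac{932}{3} = - \frac{941}{3}$)
$I + d{\left(V{\left(13 \right)} \right)} = 236891 - \frac{941}{3} = \frac{709732}{3}$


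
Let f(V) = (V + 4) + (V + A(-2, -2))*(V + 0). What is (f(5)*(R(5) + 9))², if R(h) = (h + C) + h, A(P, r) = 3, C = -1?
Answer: 777924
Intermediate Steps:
R(h) = -1 + 2*h (R(h) = (h - 1) + h = (-1 + h) + h = -1 + 2*h)
f(V) = 4 + V + V*(3 + V) (f(V) = (V + 4) + (V + 3)*(V + 0) = (4 + V) + (3 + V)*V = (4 + V) + V*(3 + V) = 4 + V + V*(3 + V))
(f(5)*(R(5) + 9))² = ((4 + 5² + 4*5)*((-1 + 2*5) + 9))² = ((4 + 25 + 20)*((-1 + 10) + 9))² = (49*(9 + 9))² = (49*18)² = 882² = 777924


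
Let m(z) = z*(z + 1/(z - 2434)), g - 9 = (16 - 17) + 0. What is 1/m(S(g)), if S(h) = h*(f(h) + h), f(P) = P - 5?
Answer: 1173/9083668 ≈ 0.00012913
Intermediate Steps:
f(P) = -5 + P
g = 8 (g = 9 + ((16 - 17) + 0) = 9 + (-1 + 0) = 9 - 1 = 8)
S(h) = h*(-5 + 2*h) (S(h) = h*((-5 + h) + h) = h*(-5 + 2*h))
m(z) = z*(z + 1/(-2434 + z))
1/m(S(g)) = 1/((8*(-5 + 2*8))*(1 + (8*(-5 + 2*8))² - 19472*(-5 + 2*8))/(-2434 + 8*(-5 + 2*8))) = 1/((8*(-5 + 16))*(1 + (8*(-5 + 16))² - 19472*(-5 + 16))/(-2434 + 8*(-5 + 16))) = 1/((8*11)*(1 + (8*11)² - 19472*11)/(-2434 + 8*11)) = 1/(88*(1 + 88² - 2434*88)/(-2434 + 88)) = 1/(88*(1 + 7744 - 214192)/(-2346)) = 1/(88*(-1/2346)*(-206447)) = 1/(9083668/1173) = 1173/9083668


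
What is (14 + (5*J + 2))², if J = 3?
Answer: 961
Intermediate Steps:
(14 + (5*J + 2))² = (14 + (5*3 + 2))² = (14 + (15 + 2))² = (14 + 17)² = 31² = 961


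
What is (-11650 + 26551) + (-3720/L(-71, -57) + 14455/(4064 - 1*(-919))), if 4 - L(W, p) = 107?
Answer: 7667948974/513249 ≈ 14940.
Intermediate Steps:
L(W, p) = -103 (L(W, p) = 4 - 1*107 = 4 - 107 = -103)
(-11650 + 26551) + (-3720/L(-71, -57) + 14455/(4064 - 1*(-919))) = (-11650 + 26551) + (-3720/(-103) + 14455/(4064 - 1*(-919))) = 14901 + (-3720*(-1/103) + 14455/(4064 + 919)) = 14901 + (3720/103 + 14455/4983) = 14901 + 20025625/513249 = 7667948974/513249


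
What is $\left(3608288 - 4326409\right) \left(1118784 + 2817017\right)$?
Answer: $-2826381349921$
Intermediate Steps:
$\left(3608288 - 4326409\right) \left(1118784 + 2817017\right) = \left(-718121\right) 3935801 = -2826381349921$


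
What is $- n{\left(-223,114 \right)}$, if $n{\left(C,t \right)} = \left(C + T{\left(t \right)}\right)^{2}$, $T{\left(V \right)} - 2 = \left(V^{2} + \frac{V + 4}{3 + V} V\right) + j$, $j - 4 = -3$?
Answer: $- \frac{252755551504}{1521} \approx -1.6618 \cdot 10^{8}$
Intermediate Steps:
$j = 1$ ($j = 4 - 3 = 1$)
$T{\left(V \right)} = 3 + V^{2} + \frac{V \left(4 + V\right)}{3 + V}$ ($T{\left(V \right)} = 2 + \left(\left(V^{2} + \frac{V + 4}{3 + V} V\right) + 1\right) = 2 + \left(\left(V^{2} + \frac{4 + V}{3 + V} V\right) + 1\right) = 2 + \left(\left(V^{2} + \frac{V \left(4 + V\right)}{3 + V}\right) + 1\right) = 2 + \left(1 + V^{2} + \frac{V \left(4 + V\right)}{3 + V}\right) = 3 + V^{2} + \frac{V \left(4 + V\right)}{3 + V}$)
$n{\left(C,t \right)} = \left(C + \frac{9 + t^{3} + 4 t^{2} + 7 t}{3 + t}\right)^{2}$
$- n{\left(-223,114 \right)} = - \frac{\left(9 + 114^{3} + 4 \cdot 114^{2} + 7 \cdot 114 - 223 \left(3 + 114\right)\right)^{2}}{\left(3 + 114\right)^{2}} = - \frac{\left(9 + 1481544 + 4 \cdot 12996 + 798 - 26091\right)^{2}}{13689} = - \frac{\left(9 + 1481544 + 51984 + 798 - 26091\right)^{2}}{13689} = - \frac{1508244^{2}}{13689} = - \frac{2274799963536}{13689} = \left(-1\right) \frac{252755551504}{1521} = - \frac{252755551504}{1521}$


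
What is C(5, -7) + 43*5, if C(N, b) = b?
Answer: 208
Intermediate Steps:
C(5, -7) + 43*5 = -7 + 43*5 = -7 + 215 = 208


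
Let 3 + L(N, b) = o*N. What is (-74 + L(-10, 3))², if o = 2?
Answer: 9409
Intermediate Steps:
L(N, b) = -3 + 2*N
(-74 + L(-10, 3))² = (-74 + (-3 + 2*(-10)))² = (-74 + (-3 - 20))² = (-74 - 23)² = (-97)² = 9409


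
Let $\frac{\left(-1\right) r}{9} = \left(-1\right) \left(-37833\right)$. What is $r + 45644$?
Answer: $-294853$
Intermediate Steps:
$r = -340497$ ($r = - 9 \left(\left(-1\right) \left(-37833\right)\right) = \left(-9\right) 37833 = -340497$)
$r + 45644 = -340497 + 45644 = -294853$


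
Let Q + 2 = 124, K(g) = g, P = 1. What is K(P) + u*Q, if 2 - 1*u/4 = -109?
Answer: 54169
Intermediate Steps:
u = 444 (u = 8 - 4*(-109) = 8 + 436 = 444)
Q = 122 (Q = -2 + 124 = 122)
K(P) + u*Q = 1 + 444*122 = 1 + 54168 = 54169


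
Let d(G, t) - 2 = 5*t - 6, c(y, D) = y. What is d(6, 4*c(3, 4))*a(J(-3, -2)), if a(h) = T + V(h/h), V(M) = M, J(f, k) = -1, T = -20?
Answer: -1064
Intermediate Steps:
d(G, t) = -4 + 5*t (d(G, t) = 2 + (5*t - 6) = 2 + (-6 + 5*t) = -4 + 5*t)
a(h) = -19 (a(h) = -20 + h/h = -20 + 1 = -19)
d(6, 4*c(3, 4))*a(J(-3, -2)) = (-4 + 5*(4*3))*(-19) = (-4 + 5*12)*(-19) = (-4 + 60)*(-19) = 56*(-19) = -1064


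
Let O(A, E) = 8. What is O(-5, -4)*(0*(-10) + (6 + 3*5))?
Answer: 168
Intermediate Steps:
O(-5, -4)*(0*(-10) + (6 + 3*5)) = 8*(0*(-10) + (6 + 3*5)) = 8*(0 + (6 + 15)) = 8*(0 + 21) = 8*21 = 168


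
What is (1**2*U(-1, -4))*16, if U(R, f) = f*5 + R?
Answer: -336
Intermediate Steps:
U(R, f) = R + 5*f (U(R, f) = 5*f + R = R + 5*f)
(1**2*U(-1, -4))*16 = (1**2*(-1 + 5*(-4)))*16 = (1*(-1 - 20))*16 = (1*(-21))*16 = -21*16 = -336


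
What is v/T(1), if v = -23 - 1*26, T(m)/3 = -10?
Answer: 49/30 ≈ 1.6333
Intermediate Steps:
T(m) = -30 (T(m) = 3*(-10) = -30)
v = -49 (v = -23 - 26 = -49)
v/T(1) = -49/(-30) = -1/30*(-49) = 49/30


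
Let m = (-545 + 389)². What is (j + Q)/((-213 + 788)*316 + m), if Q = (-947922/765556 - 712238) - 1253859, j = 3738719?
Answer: 678520229955/78866048008 ≈ 8.6035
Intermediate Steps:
m = 24336 (m = (-156)² = 24336)
Q = -752579151427/382778 (Q = (-947922*1/765556 - 712238) - 1253859 = (-473961/382778 - 712238) - 1253859 = -272629511125/382778 - 1253859 = -752579151427/382778 ≈ -1.9661e+6)
(j + Q)/((-213 + 788)*316 + m) = (3738719 - 752579151427/382778)/((-213 + 788)*316 + 24336) = 678520229955/(382778*(575*316 + 24336)) = 678520229955/(382778*(181700 + 24336)) = (678520229955/382778)/206036 = (678520229955/382778)*(1/206036) = 678520229955/78866048008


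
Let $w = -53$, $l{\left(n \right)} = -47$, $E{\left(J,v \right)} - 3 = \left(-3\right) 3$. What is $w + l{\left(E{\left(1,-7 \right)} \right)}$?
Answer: $-100$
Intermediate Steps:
$E{\left(J,v \right)} = -6$ ($E{\left(J,v \right)} = 3 - 9 = -6$)
$w + l{\left(E{\left(1,-7 \right)} \right)} = -53 - 47 = -100$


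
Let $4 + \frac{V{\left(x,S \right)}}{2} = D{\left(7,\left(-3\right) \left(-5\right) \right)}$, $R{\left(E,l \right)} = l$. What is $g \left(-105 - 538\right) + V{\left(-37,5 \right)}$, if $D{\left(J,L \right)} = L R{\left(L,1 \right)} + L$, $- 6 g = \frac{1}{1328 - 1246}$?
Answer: $\frac{26227}{492} \approx 53.307$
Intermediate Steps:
$g = - \frac{1}{492}$ ($g = - \frac{1}{6 \left(1328 - 1246\right)} = - \frac{1}{6 \cdot 82} = \left(- \frac{1}{6}\right) \frac{1}{82} = - \frac{1}{492} \approx -0.0020325$)
$D{\left(J,L \right)} = 2 L$ ($D{\left(J,L \right)} = L 1 + L = L + L = 2 L$)
$V{\left(x,S \right)} = 52$ ($V{\left(x,S \right)} = -8 + 2 \cdot 2 \left(\left(-3\right) \left(-5\right)\right) = -8 + 2 \cdot 2 \cdot 15 = -8 + 2 \cdot 30 = -8 + 60 = 52$)
$g \left(-105 - 538\right) + V{\left(-37,5 \right)} = - \frac{-105 - 538}{492} + 52 = \left(- \frac{1}{492}\right) \left(-643\right) + 52 = \frac{643}{492} + 52 = \frac{26227}{492}$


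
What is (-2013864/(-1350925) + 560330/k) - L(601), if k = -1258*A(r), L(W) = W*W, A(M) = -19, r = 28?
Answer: -5831153163923386/16144904675 ≈ -3.6118e+5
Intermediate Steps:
L(W) = W²
k = 23902 (k = -1258*(-19) = 23902)
(-2013864/(-1350925) + 560330/k) - L(601) = (-2013864/(-1350925) + 560330/23902) - 1*601² = (-2013864*(-1/1350925) + 560330*(1/23902)) - 1*361201 = (2013864/1350925 + 280165/11951) - 361201 = 402549591289/16144904675 - 361201 = -5831153163923386/16144904675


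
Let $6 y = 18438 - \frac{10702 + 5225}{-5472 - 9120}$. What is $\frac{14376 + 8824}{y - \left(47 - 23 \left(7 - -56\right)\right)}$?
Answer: $\frac{677068800}{130603709} \approx 5.1841$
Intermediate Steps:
$y = \frac{89687741}{29184}$ ($y = \frac{18438 - \frac{10702 + 5225}{-5472 - 9120}}{6} = \frac{18438 - \frac{15927}{-14592}}{6} = \frac{18438 - 15927 \left(- \frac{1}{14592}\right)}{6} = \frac{18438 - - \frac{5309}{4864}}{6} = \frac{18438 + \frac{5309}{4864}}{6} = \frac{1}{6} \cdot \frac{89687741}{4864} = \frac{89687741}{29184} \approx 3073.2$)
$\frac{14376 + 8824}{y - \left(47 - 23 \left(7 - -56\right)\right)} = \frac{14376 + 8824}{\frac{89687741}{29184} - \left(47 - 23 \left(7 - -56\right)\right)} = \frac{23200}{\frac{89687741}{29184} - \left(47 - 23 \left(7 + 56\right)\right)} = \frac{23200}{\frac{89687741}{29184} + \left(23 \cdot 63 - 47\right)} = \frac{23200}{\frac{89687741}{29184} + \left(1449 - 47\right)} = \frac{23200}{\frac{89687741}{29184} + 1402} = \frac{23200}{\frac{130603709}{29184}} = 23200 \cdot \frac{29184}{130603709} = \frac{677068800}{130603709}$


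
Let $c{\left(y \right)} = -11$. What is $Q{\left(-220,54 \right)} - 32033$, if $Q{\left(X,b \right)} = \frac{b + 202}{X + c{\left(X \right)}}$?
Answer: $- \frac{7399879}{231} \approx -32034.0$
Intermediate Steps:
$Q{\left(X,b \right)} = \frac{202 + b}{-11 + X}$ ($Q{\left(X,b \right)} = \frac{b + 202}{X - 11} = \frac{202 + b}{-11 + X}$)
$Q{\left(-220,54 \right)} - 32033 = \frac{202 + 54}{-11 - 220} - 32033 = \frac{1}{-231} \cdot 256 - 32033 = \left(- \frac{1}{231}\right) 256 - 32033 = - \frac{256}{231} - 32033 = - \frac{7399879}{231}$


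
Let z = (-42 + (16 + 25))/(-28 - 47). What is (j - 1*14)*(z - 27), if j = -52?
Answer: 44528/25 ≈ 1781.1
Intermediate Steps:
z = 1/75 (z = (-42 + 41)/(-75) = -1*(-1/75) = 1/75 ≈ 0.013333)
(j - 1*14)*(z - 27) = (-52 - 1*14)*(1/75 - 27) = (-52 - 14)*(-2024/75) = -66*(-2024/75) = 44528/25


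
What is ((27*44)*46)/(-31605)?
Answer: -18216/10535 ≈ -1.7291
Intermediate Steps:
((27*44)*46)/(-31605) = (1188*46)*(-1/31605) = 54648*(-1/31605) = -18216/10535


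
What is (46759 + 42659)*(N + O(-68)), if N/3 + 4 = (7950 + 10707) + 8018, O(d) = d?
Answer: 7148522010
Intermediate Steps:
N = 80013 (N = -12 + 3*((7950 + 10707) + 8018) = -12 + 3*(18657 + 8018) = -12 + 3*26675 = -12 + 80025 = 80013)
(46759 + 42659)*(N + O(-68)) = (46759 + 42659)*(80013 - 68) = 89418*79945 = 7148522010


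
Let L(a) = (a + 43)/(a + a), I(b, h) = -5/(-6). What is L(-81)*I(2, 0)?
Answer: 95/486 ≈ 0.19547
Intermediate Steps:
I(b, h) = ⅚ (I(b, h) = -5*(-⅙) = ⅚)
L(a) = (43 + a)/(2*a) (L(a) = (43 + a)/((2*a)) = (43 + a)*(1/(2*a)) = (43 + a)/(2*a))
L(-81)*I(2, 0) = ((½)*(43 - 81)/(-81))*(⅚) = ((½)*(-1/81)*(-38))*(⅚) = (19/81)*(⅚) = 95/486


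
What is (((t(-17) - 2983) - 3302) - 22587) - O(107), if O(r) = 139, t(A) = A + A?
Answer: -29045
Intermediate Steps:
t(A) = 2*A
(((t(-17) - 2983) - 3302) - 22587) - O(107) = (((2*(-17) - 2983) - 3302) - 22587) - 1*139 = (((-34 - 2983) - 3302) - 22587) - 139 = ((-3017 - 3302) - 22587) - 139 = (-6319 - 22587) - 139 = -28906 - 139 = -29045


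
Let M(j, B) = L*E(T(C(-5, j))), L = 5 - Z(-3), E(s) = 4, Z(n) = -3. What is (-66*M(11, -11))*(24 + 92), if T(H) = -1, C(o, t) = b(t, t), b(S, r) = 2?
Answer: -244992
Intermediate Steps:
C(o, t) = 2
L = 8 (L = 5 - 1*(-3) = 5 + 3 = 8)
M(j, B) = 32 (M(j, B) = 8*4 = 32)
(-66*M(11, -11))*(24 + 92) = (-66*32)*(24 + 92) = -2112*116 = -244992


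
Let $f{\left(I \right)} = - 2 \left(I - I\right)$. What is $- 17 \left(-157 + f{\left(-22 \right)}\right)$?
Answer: $2669$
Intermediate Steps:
$f{\left(I \right)} = 0$ ($f{\left(I \right)} = \left(-2\right) 0 = 0$)
$- 17 \left(-157 + f{\left(-22 \right)}\right) = - 17 \left(-157 + 0\right) = \left(-17\right) \left(-157\right) = 2669$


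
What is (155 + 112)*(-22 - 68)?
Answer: -24030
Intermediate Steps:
(155 + 112)*(-22 - 68) = 267*(-90) = -24030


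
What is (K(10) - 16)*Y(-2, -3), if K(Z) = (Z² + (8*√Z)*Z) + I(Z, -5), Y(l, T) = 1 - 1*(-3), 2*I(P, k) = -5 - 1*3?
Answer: 320 + 320*√10 ≈ 1331.9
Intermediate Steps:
I(P, k) = -4 (I(P, k) = (-5 - 1*3)/2 = (-5 - 3)/2 = (½)*(-8) = -4)
Y(l, T) = 4 (Y(l, T) = 1 + 3 = 4)
K(Z) = -4 + Z² + 8*Z^(3/2) (K(Z) = (Z² + (8*√Z)*Z) - 4 = (Z² + 8*Z^(3/2)) - 4 = -4 + Z² + 8*Z^(3/2))
(K(10) - 16)*Y(-2, -3) = ((-4 + 10² + 8*10^(3/2)) - 16)*4 = ((-4 + 100 + 8*(10*√10)) - 16)*4 = ((-4 + 100 + 80*√10) - 16)*4 = ((96 + 80*√10) - 16)*4 = (80 + 80*√10)*4 = 320 + 320*√10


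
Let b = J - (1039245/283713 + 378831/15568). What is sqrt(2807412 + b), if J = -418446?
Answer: sqrt(323643213767214583237541)/368070332 ≈ 1545.6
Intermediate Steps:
b = -616111451991509/1472281328 (b = -418446 - (1039245/283713 + 378831/15568) = -418446 - (1039245*(1/283713) + 378831*(1/15568)) = -418446 - (346415/94571 + 378831/15568) = -418446 - 1*41219415221/1472281328 = -418446 - 41219415221/1472281328 = -616111451991509/1472281328 ≈ -4.1847e+5)
sqrt(2807412 + b) = sqrt(2807412 - 616111451991509/1472281328) = sqrt(3517188815611627/1472281328) = sqrt(323643213767214583237541)/368070332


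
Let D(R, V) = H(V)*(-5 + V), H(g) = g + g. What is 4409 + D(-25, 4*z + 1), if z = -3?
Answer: 4761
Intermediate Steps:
H(g) = 2*g
D(R, V) = 2*V*(-5 + V) (D(R, V) = (2*V)*(-5 + V) = 2*V*(-5 + V))
4409 + D(-25, 4*z + 1) = 4409 + 2*(4*(-3) + 1)*(-5 + (4*(-3) + 1)) = 4409 + 2*(-12 + 1)*(-5 + (-12 + 1)) = 4409 + 2*(-11)*(-5 - 11) = 4409 + 2*(-11)*(-16) = 4409 + 352 = 4761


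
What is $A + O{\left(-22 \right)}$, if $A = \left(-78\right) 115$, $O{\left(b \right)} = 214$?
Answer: $-8756$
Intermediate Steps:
$A = -8970$
$A + O{\left(-22 \right)} = -8970 + 214 = -8756$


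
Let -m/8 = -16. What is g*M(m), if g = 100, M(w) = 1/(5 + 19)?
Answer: 25/6 ≈ 4.1667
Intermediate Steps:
m = 128 (m = -8*(-16) = 128)
M(w) = 1/24
g*M(m) = 100*(1/24) = 25/6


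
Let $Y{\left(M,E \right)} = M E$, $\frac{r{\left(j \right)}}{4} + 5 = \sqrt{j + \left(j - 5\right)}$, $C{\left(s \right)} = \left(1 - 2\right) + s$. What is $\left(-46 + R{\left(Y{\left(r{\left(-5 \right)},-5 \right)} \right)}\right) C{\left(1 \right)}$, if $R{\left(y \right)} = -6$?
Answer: $0$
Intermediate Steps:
$C{\left(s \right)} = -1 + s$
$r{\left(j \right)} = -20 + 4 \sqrt{-5 + 2 j}$ ($r{\left(j \right)} = -20 + 4 \sqrt{j + \left(j - 5\right)} = -20 + 4 \sqrt{j + \left(-5 + j\right)} = -20 + 4 \sqrt{-5 + 2 j}$)
$Y{\left(M,E \right)} = E M$
$\left(-46 + R{\left(Y{\left(r{\left(-5 \right)},-5 \right)} \right)}\right) C{\left(1 \right)} = \left(-46 - 6\right) \left(-1 + 1\right) = \left(-52\right) 0 = 0$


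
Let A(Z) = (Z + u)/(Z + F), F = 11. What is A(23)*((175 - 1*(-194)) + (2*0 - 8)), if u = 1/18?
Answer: 149815/612 ≈ 244.80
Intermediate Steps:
u = 1/18 ≈ 0.055556
A(Z) = (1/18 + Z)/(11 + Z) (A(Z) = (Z + 1/18)/(Z + 11) = (1/18 + Z)/(11 + Z))
A(23)*((175 - 1*(-194)) + (2*0 - 8)) = ((1/18 + 23)/(11 + 23))*((175 - 1*(-194)) + (2*0 - 8)) = ((415/18)/34)*((175 + 194) + (0 - 8)) = ((1/34)*(415/18))*(369 - 8) = (415/612)*361 = 149815/612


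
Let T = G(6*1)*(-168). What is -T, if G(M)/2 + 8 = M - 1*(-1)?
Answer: -336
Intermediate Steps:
G(M) = -14 + 2*M (G(M) = -16 + 2*(M - 1*(-1)) = -16 + 2*(M + 1) = -16 + 2*(1 + M) = -16 + (2 + 2*M) = -14 + 2*M)
T = 336 (T = (-14 + 2*(6*1))*(-168) = (-14 + 2*6)*(-168) = (-14 + 12)*(-168) = -2*(-168) = 336)
-T = -1*336 = -336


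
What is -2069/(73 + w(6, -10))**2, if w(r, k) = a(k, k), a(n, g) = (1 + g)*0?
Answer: -2069/5329 ≈ -0.38825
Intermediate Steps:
a(n, g) = 0
w(r, k) = 0
-2069/(73 + w(6, -10))**2 = -2069/(73 + 0)**2 = -2069/(73**2) = -2069/5329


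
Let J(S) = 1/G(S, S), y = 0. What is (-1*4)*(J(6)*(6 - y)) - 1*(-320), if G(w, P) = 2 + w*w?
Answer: 6068/19 ≈ 319.37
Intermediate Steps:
G(w, P) = 2 + w²
J(S) = 1/(2 + S²)
(-1*4)*(J(6)*(6 - y)) - 1*(-320) = (-1*4)*((6 - 1*0)/(2 + 6²)) - 1*(-320) = -4*(6 + 0)/(2 + 36) + 320 = -4*6/38 + 320 = -2*6/19 + 320 = -4*3/19 + 320 = -12/19 + 320 = 6068/19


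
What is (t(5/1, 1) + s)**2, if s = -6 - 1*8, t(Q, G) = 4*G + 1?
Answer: 81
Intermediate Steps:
t(Q, G) = 1 + 4*G
s = -14 (s = -6 - 8 = -14)
(t(5/1, 1) + s)**2 = ((1 + 4*1) - 14)**2 = ((1 + 4) - 14)**2 = (5 - 14)**2 = (-9)**2 = 81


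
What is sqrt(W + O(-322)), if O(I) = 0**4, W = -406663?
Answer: I*sqrt(406663) ≈ 637.7*I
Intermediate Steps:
O(I) = 0
sqrt(W + O(-322)) = sqrt(-406663 + 0) = sqrt(-406663) = I*sqrt(406663)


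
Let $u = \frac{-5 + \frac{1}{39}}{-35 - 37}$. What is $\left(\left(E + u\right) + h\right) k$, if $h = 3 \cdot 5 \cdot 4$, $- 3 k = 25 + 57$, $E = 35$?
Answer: $- \frac{5472557}{2106} \approx -2598.6$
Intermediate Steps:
$k = - \frac{82}{3}$ ($k = - \frac{25 + 57}{3} = \left(- \frac{1}{3}\right) 82 = - \frac{82}{3} \approx -27.333$)
$u = \frac{97}{1404}$ ($u = \frac{-5 + \frac{1}{39}}{-72} = \left(- \frac{194}{39}\right) \left(- \frac{1}{72}\right) = \frac{97}{1404} \approx 0.069088$)
$h = 60$ ($h = 15 \cdot 4 = 60$)
$\left(\left(E + u\right) + h\right) k = \left(\left(35 + \frac{97}{1404}\right) + 60\right) \left(- \frac{82}{3}\right) = \left(\frac{49237}{1404} + 60\right) \left(- \frac{82}{3}\right) = \frac{133477}{1404} \left(- \frac{82}{3}\right) = - \frac{5472557}{2106}$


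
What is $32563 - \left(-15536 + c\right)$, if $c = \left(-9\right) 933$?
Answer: $56496$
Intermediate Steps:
$c = -8397$
$32563 - \left(-15536 + c\right) = 32563 - \left(-15536 - 8397\right) = 32563 - -23933 = 32563 + 23933 = 56496$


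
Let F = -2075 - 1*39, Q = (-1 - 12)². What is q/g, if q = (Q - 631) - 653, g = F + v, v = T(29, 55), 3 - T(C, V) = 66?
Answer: 1115/2177 ≈ 0.51217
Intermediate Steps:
T(C, V) = -63 (T(C, V) = 3 - 1*66 = 3 - 66 = -63)
Q = 169 (Q = (-13)² = 169)
F = -2114 (F = -2075 - 39 = -2114)
v = -63
g = -2177 (g = -2114 - 63 = -2177)
q = -1115 (q = (169 - 631) - 653 = -462 - 653 = -1115)
q/g = -1115/(-2177) = -1115*(-1/2177) = 1115/2177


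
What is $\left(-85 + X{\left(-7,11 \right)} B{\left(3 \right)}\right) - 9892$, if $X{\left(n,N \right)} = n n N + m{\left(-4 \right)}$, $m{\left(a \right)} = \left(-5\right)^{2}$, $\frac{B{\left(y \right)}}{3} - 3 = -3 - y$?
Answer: $-15053$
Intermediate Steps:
$B{\left(y \right)} = - 3 y$ ($B{\left(y \right)} = 9 + 3 \left(-3 - y\right) = 9 - \left(9 + 3 y\right) = - 3 y$)
$m{\left(a \right)} = 25$
$X{\left(n,N \right)} = 25 + N n^{2}$ ($X{\left(n,N \right)} = n n N + 25 = n^{2} N + 25 = N n^{2} + 25 = 25 + N n^{2}$)
$\left(-85 + X{\left(-7,11 \right)} B{\left(3 \right)}\right) - 9892 = \left(-85 + \left(25 + 11 \left(-7\right)^{2}\right) \left(\left(-3\right) 3\right)\right) - 9892 = \left(-85 + \left(25 + 11 \cdot 49\right) \left(-9\right)\right) - 9892 = \left(-85 + \left(25 + 539\right) \left(-9\right)\right) - 9892 = \left(-85 + 564 \left(-9\right)\right) - 9892 = \left(-85 - 5076\right) - 9892 = -5161 - 9892 = -15053$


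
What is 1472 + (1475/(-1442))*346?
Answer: 806137/721 ≈ 1118.1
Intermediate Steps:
1472 + (1475/(-1442))*346 = 1472 + (1475*(-1/1442))*346 = 1472 - 1475/1442*346 = 1472 - 255175/721 = 806137/721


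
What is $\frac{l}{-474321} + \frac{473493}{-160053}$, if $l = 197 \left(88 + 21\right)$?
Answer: $- \frac{76008163774}{25305499671} \approx -3.0036$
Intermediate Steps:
$l = 21473$ ($l = 197 \cdot 109 = 21473$)
$\frac{l}{-474321} + \frac{473493}{-160053} = \frac{21473}{-474321} + \frac{473493}{-160053} = 21473 \left(- \frac{1}{474321}\right) + 473493 \left(- \frac{1}{160053}\right) = - \frac{21473}{474321} - \frac{157831}{53351} = - \frac{76008163774}{25305499671}$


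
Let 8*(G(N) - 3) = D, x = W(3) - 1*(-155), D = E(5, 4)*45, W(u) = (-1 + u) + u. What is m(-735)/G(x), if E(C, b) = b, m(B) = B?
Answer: -490/17 ≈ -28.824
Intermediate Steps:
W(u) = -1 + 2*u
D = 180 (D = 4*45 = 180)
x = 160 (x = (-1 + 2*3) - 1*(-155) = (-1 + 6) + 155 = 5 + 155 = 160)
G(N) = 51/2 (G(N) = 3 + (1/8)*180 = 3 + 45/2 = 51/2)
m(-735)/G(x) = -735/51/2 = -735*2/51 = -490/17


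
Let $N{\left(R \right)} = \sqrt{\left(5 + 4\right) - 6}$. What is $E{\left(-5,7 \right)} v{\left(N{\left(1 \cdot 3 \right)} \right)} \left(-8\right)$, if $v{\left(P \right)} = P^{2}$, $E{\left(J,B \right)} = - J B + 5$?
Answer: $-960$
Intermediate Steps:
$E{\left(J,B \right)} = 5 - B J$ ($E{\left(J,B \right)} = - B J + 5 = 5 - B J$)
$N{\left(R \right)} = \sqrt{3}$ ($N{\left(R \right)} = \sqrt{9 - 6} = \sqrt{3}$)
$E{\left(-5,7 \right)} v{\left(N{\left(1 \cdot 3 \right)} \right)} \left(-8\right) = \left(5 - 7 \left(-5\right)\right) \left(\sqrt{3}\right)^{2} \left(-8\right) = \left(5 + 35\right) 3 \left(-8\right) = 40 \cdot 3 \left(-8\right) = 120 \left(-8\right) = -960$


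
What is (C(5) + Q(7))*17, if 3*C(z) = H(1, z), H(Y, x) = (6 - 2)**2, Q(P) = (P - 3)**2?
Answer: 1088/3 ≈ 362.67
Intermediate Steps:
Q(P) = (-3 + P)**2
H(Y, x) = 16 (H(Y, x) = 4**2 = 16)
C(z) = 16/3 (C(z) = (1/3)*16 = 16/3)
(C(5) + Q(7))*17 = (16/3 + (-3 + 7)**2)*17 = (16/3 + 4**2)*17 = (16/3 + 16)*17 = (64/3)*17 = 1088/3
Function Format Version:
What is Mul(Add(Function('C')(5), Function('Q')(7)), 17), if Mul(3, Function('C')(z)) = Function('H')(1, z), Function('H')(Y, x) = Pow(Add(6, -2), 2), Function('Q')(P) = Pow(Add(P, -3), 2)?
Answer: Rational(1088, 3) ≈ 362.67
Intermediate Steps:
Function('Q')(P) = Pow(Add(-3, P), 2)
Function('H')(Y, x) = 16 (Function('H')(Y, x) = Pow(4, 2) = 16)
Function('C')(z) = Rational(16, 3) (Function('C')(z) = Mul(Rational(1, 3), 16) = Rational(16, 3))
Mul(Add(Function('C')(5), Function('Q')(7)), 17) = Mul(Add(Rational(16, 3), Pow(Add(-3, 7), 2)), 17) = Mul(Add(Rational(16, 3), Pow(4, 2)), 17) = Mul(Add(Rational(16, 3), 16), 17) = Mul(Rational(64, 3), 17) = Rational(1088, 3)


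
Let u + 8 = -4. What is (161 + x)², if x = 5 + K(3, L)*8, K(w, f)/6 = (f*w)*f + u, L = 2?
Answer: 27556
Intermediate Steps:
u = -12 (u = -8 - 4 = -12)
K(w, f) = -72 + 6*w*f² (K(w, f) = 6*((f*w)*f - 12) = 6*(w*f² - 12) = 6*(-12 + w*f²) = -72 + 6*w*f²)
x = 5 (x = 5 + (-72 + 6*3*2²)*8 = 5 + (-72 + 6*3*4)*8 = 5 + (-72 + 72)*8 = 5 + 0*8 = 5 + 0 = 5)
(161 + x)² = (161 + 5)² = 166² = 27556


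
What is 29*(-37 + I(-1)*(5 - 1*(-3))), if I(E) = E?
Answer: -1305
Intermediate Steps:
29*(-37 + I(-1)*(5 - 1*(-3))) = 29*(-37 - (5 - 1*(-3))) = 29*(-37 - (5 + 3)) = 29*(-37 - 1*8) = 29*(-37 - 8) = 29*(-45) = -1305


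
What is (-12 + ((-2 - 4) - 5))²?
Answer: 529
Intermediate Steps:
(-12 + ((-2 - 4) - 5))² = (-12 + (-6 - 5))² = (-12 - 11)² = (-23)² = 529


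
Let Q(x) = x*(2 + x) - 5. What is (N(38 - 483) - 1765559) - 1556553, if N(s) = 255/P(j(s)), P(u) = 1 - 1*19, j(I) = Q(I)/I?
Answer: -19932757/6 ≈ -3.3221e+6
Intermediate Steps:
Q(x) = -5 + x*(2 + x)
j(I) = (-5 + I² + 2*I)/I
P(u) = -18 (P(u) = 1 - 19 = -18)
N(s) = -85/6 (N(s) = 255/(-18) = 255*(-1/18) = -85/6)
(N(38 - 483) - 1765559) - 1556553 = (-85/6 - 1765559) - 1556553 = -10593439/6 - 1556553 = -19932757/6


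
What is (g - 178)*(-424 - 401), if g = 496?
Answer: -262350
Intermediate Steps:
(g - 178)*(-424 - 401) = (496 - 178)*(-424 - 401) = 318*(-825) = -262350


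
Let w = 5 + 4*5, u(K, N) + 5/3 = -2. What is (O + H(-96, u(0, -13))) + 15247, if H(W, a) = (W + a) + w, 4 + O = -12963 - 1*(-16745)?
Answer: 56851/3 ≈ 18950.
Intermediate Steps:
O = 3778 (O = -4 + (-12963 - 1*(-16745)) = -4 + (-12963 + 16745) = -4 + 3782 = 3778)
u(K, N) = -11/3 (u(K, N) = -5/3 - 2 = -11/3)
w = 25 (w = 5 + 20 = 25)
H(W, a) = 25 + W + a (H(W, a) = (W + a) + 25 = 25 + W + a)
(O + H(-96, u(0, -13))) + 15247 = (3778 + (25 - 96 - 11/3)) + 15247 = (3778 - 224/3) + 15247 = 11110/3 + 15247 = 56851/3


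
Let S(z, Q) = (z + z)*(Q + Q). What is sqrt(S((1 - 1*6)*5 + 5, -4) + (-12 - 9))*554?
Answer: 554*sqrt(299) ≈ 9579.6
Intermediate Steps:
S(z, Q) = 4*Q*z (S(z, Q) = (2*z)*(2*Q) = 4*Q*z)
sqrt(S((1 - 1*6)*5 + 5, -4) + (-12 - 9))*554 = sqrt(4*(-4)*((1 - 1*6)*5 + 5) + (-12 - 9))*554 = sqrt(4*(-4)*((1 - 6)*5 + 5) - 21)*554 = sqrt(4*(-4)*(-5*5 + 5) - 21)*554 = sqrt(4*(-4)*(-25 + 5) - 21)*554 = sqrt(4*(-4)*(-20) - 21)*554 = sqrt(320 - 21)*554 = sqrt(299)*554 = 554*sqrt(299)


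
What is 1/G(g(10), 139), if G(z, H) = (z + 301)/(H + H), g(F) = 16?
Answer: 278/317 ≈ 0.87697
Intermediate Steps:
G(z, H) = (301 + z)/(2*H) (G(z, H) = (301 + z)/((2*H)) = (301 + z)*(1/(2*H)) = (301 + z)/(2*H))
1/G(g(10), 139) = 1/((½)*(301 + 16)/139) = 1/((½)*(1/139)*317) = 1/(317/278) = 278/317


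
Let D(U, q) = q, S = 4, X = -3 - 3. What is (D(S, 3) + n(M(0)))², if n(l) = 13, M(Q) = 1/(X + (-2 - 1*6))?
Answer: 256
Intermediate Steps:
X = -6
M(Q) = -1/14 (M(Q) = 1/(-6 + (-2 - 1*6)) = 1/(-6 + (-2 - 6)) = 1/(-6 - 8) = 1/(-14) = -1/14)
(D(S, 3) + n(M(0)))² = (3 + 13)² = 16² = 256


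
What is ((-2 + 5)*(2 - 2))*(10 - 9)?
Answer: 0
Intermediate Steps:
((-2 + 5)*(2 - 2))*(10 - 9) = (3*0)*1 = 0*1 = 0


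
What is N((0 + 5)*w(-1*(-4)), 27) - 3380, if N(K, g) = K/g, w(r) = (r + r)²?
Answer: -90940/27 ≈ -3368.1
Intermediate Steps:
w(r) = 4*r² (w(r) = (2*r)² = 4*r²)
N((0 + 5)*w(-1*(-4)), 27) - 3380 = ((0 + 5)*(4*(-1*(-4))²))/27 - 3380 = (5*(4*4²))*(1/27) - 3380 = (5*(4*16))*(1/27) - 3380 = (5*64)*(1/27) - 3380 = 320*(1/27) - 3380 = 320/27 - 3380 = -90940/27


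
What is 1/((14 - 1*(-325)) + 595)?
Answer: 1/934 ≈ 0.0010707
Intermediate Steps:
1/((14 - 1*(-325)) + 595) = 1/((14 + 325) + 595) = 1/(339 + 595) = 1/934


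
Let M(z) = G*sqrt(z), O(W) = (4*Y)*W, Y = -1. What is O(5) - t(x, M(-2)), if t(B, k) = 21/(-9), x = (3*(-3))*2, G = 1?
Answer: -53/3 ≈ -17.667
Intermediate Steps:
O(W) = -4*W (O(W) = (4*(-1))*W = -4*W)
x = -18 (x = -9*2 = -18)
M(z) = sqrt(z) (M(z) = 1*sqrt(z) = sqrt(z))
t(B, k) = -7/3 (t(B, k) = 21*(-1/9) = -7/3)
O(5) - t(x, M(-2)) = -4*5 - 1*(-7/3) = -20 + 7/3 = -53/3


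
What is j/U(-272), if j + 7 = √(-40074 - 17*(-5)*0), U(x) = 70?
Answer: -⅒ + I*√40074/70 ≈ -0.1 + 2.8598*I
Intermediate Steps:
j = -7 + I*√40074 (j = -7 + √(-40074 - 17*(-5)*0) = -7 + √(-40074 + 85*0) = -7 + √(-40074 + 0) = -7 + √(-40074) = -7 + I*√40074 ≈ -7.0 + 200.18*I)
j/U(-272) = (-7 + I*√40074)/70 = (-7 + I*√40074)*(1/70) = -⅒ + I*√40074/70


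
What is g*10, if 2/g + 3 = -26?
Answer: -20/29 ≈ -0.68966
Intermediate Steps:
g = -2/29 (g = 2/(-3 - 26) = 2/(-29) = 2*(-1/29) = -2/29 ≈ -0.068966)
g*10 = -2/29*10 = -20/29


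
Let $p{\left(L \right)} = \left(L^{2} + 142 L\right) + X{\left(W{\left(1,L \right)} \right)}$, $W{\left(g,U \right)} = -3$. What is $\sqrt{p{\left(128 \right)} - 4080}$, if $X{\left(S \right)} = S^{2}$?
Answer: $\sqrt{30489} \approx 174.61$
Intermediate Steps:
$p{\left(L \right)} = 9 + L^{2} + 142 L$ ($p{\left(L \right)} = \left(L^{2} + 142 L\right) + \left(-3\right)^{2} = \left(L^{2} + 142 L\right) + 9 = 9 + L^{2} + 142 L$)
$\sqrt{p{\left(128 \right)} - 4080} = \sqrt{\left(9 + 128^{2} + 142 \cdot 128\right) - 4080} = \sqrt{\left(9 + 16384 + 18176\right) - 4080} = \sqrt{34569 - 4080} = \sqrt{30489}$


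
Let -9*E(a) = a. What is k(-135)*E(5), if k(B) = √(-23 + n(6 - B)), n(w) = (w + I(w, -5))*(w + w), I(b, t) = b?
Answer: -5*√79501/9 ≈ -156.64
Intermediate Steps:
E(a) = -a/9
n(w) = 4*w² (n(w) = (w + w)*(w + w) = (2*w)*(2*w) = 4*w²)
k(B) = √(-23 + 4*(6 - B)²)
k(-135)*E(5) = √(-23 + 4*(-6 - 135)²)*(-⅑*5) = √(-23 + 4*(-141)²)*(-5/9) = √(-23 + 4*19881)*(-5/9) = √(-23 + 79524)*(-5/9) = √79501*(-5/9) = -5*√79501/9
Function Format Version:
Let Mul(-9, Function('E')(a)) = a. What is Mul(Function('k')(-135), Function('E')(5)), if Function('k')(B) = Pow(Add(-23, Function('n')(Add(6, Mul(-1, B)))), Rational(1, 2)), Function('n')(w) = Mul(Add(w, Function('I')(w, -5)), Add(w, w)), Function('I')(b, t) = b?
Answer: Mul(Rational(-5, 9), Pow(79501, Rational(1, 2))) ≈ -156.64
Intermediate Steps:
Function('E')(a) = Mul(Rational(-1, 9), a)
Function('n')(w) = Mul(4, Pow(w, 2)) (Function('n')(w) = Mul(Add(w, w), Add(w, w)) = Mul(Mul(2, w), Mul(2, w)) = Mul(4, Pow(w, 2)))
Function('k')(B) = Pow(Add(-23, Mul(4, Pow(Add(6, Mul(-1, B)), 2))), Rational(1, 2))
Mul(Function('k')(-135), Function('E')(5)) = Mul(Pow(Add(-23, Mul(4, Pow(Add(-6, -135), 2))), Rational(1, 2)), Mul(Rational(-1, 9), 5)) = Mul(Pow(Add(-23, Mul(4, Pow(-141, 2))), Rational(1, 2)), Rational(-5, 9)) = Mul(Pow(Add(-23, Mul(4, 19881)), Rational(1, 2)), Rational(-5, 9)) = Mul(Pow(Add(-23, 79524), Rational(1, 2)), Rational(-5, 9)) = Mul(Pow(79501, Rational(1, 2)), Rational(-5, 9)) = Mul(Rational(-5, 9), Pow(79501, Rational(1, 2)))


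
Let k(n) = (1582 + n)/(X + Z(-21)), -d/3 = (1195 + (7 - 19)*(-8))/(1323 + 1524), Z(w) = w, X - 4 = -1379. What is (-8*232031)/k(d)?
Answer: 2459164775392/1500027 ≈ 1.6394e+6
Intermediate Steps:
X = -1375 (X = 4 - 1379 = -1375)
d = -1291/949 (d = -3*(1195 + (7 - 19)*(-8))/(1323 + 1524) = -3*(1195 - 12*(-8))/2847 = -3*(1195 + 96)/2847 = -3873/2847 = -3*1291/2847 = -1291/949 ≈ -1.3604)
k(n) = -791/698 - n/1396 (k(n) = (1582 + n)/(-1375 - 21) = (1582 + n)/(-1396) = (1582 + n)*(-1/1396) = -791/698 - n/1396)
(-8*232031)/k(d) = (-8*232031)/(-791/698 - 1/1396*(-1291/949)) = -1856248/(-791/698 + 1291/1324804) = -1856248/(-1500027/1324804) = -1856248*(-1324804/1500027) = 2459164775392/1500027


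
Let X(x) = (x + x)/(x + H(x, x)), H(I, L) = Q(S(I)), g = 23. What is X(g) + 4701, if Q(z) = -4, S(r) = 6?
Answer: 89365/19 ≈ 4703.4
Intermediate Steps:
H(I, L) = -4
X(x) = 2*x/(-4 + x) (X(x) = (x + x)/(x - 4) = (2*x)/(-4 + x) = 2*x/(-4 + x))
X(g) + 4701 = 2*23/(-4 + 23) + 4701 = 2*23/19 + 4701 = 2*23*(1/19) + 4701 = 46/19 + 4701 = 89365/19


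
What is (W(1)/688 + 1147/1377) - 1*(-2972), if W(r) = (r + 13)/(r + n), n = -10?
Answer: 1408194233/473688 ≈ 2972.8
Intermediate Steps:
W(r) = (13 + r)/(-10 + r) (W(r) = (r + 13)/(r - 10) = (13 + r)/(-10 + r))
(W(1)/688 + 1147/1377) - 1*(-2972) = (((13 + 1)/(-10 + 1))/688 + 1147/1377) - 1*(-2972) = ((14/(-9))*(1/688) + 1147*(1/1377)) + 2972 = (-⅑*14*(1/688) + 1147/1377) + 2972 = (-14/9*1/688 + 1147/1377) + 2972 = (-7/3096 + 1147/1377) + 2972 = 393497/473688 + 2972 = 1408194233/473688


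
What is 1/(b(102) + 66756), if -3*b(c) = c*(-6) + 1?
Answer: 3/200879 ≈ 1.4934e-5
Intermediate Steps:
b(c) = -⅓ + 2*c (b(c) = -(c*(-6) + 1)/3 = -(-6*c + 1)/3 = -(1 - 6*c)/3 = -⅓ + 2*c)
1/(b(102) + 66756) = 1/((-⅓ + 2*102) + 66756) = 1/((-⅓ + 204) + 66756) = 1/(611/3 + 66756) = 1/(200879/3) = 3/200879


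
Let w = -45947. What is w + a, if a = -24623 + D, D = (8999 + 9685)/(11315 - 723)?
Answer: -186864689/2648 ≈ -70568.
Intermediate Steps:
D = 4671/2648 (D = 18684/10592 = 18684*(1/10592) = 4671/2648 ≈ 1.7640)
a = -65197033/2648 (a = -24623 + 4671/2648 = -65197033/2648 ≈ -24621.)
w + a = -45947 - 65197033/2648 = -186864689/2648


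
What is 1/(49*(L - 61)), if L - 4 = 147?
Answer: 1/4410 ≈ 0.00022676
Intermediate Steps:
L = 151 (L = 4 + 147 = 151)
1/(49*(L - 61)) = 1/(49*(151 - 61)) = 1/(49*90) = 1/4410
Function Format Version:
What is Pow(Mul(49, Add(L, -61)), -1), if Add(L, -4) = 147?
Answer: Rational(1, 4410) ≈ 0.00022676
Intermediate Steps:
L = 151 (L = Add(4, 147) = 151)
Pow(Mul(49, Add(L, -61)), -1) = Pow(Mul(49, Add(151, -61)), -1) = Pow(Mul(49, 90), -1) = Pow(4410, -1) = Rational(1, 4410)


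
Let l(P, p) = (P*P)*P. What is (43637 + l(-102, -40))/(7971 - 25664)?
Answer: 1017571/17693 ≈ 57.513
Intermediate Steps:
l(P, p) = P³ (l(P, p) = P²*P = P³)
(43637 + l(-102, -40))/(7971 - 25664) = (43637 + (-102)³)/(7971 - 25664) = (43637 - 1061208)/(-17693) = -1017571*(-1/17693) = 1017571/17693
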